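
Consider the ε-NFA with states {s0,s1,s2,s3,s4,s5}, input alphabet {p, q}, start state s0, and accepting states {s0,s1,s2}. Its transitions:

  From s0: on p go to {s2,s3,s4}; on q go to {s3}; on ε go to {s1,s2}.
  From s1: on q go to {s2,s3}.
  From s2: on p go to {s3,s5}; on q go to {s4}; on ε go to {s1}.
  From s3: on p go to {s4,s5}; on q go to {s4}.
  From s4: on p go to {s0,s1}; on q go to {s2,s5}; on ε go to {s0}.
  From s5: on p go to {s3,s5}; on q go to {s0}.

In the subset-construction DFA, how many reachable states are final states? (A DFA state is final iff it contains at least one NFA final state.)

3

Start state of the DFA: {s0,s1,s2} (ε-closure of the NFA start).
{s0,s1,s2} --p--> {s0,s1,s2,s3,s4,s5}  [new]
{s0,s1,s2} --q--> {s0,s1,s2,s3,s4}  [new]
{s0,s1,s2,s3,s4,s5} --p--> {s0,s1,s2,s3,s4,s5}  [seen]
{s0,s1,s2,s3,s4,s5} --q--> {s0,s1,s2,s3,s4,s5}  [seen]
{s0,s1,s2,s3,s4} --p--> {s0,s1,s2,s3,s4,s5}  [seen]
{s0,s1,s2,s3,s4} --q--> {s0,s1,s2,s3,s4,s5}  [seen]
Reachable DFA states: {s0,s1,s2}, {s0,s1,s2,s3,s4,s5}, {s0,s1,s2,s3,s4}.
Accepting DFA states (contain an NFA accepting state): {s0,s1,s2}, {s0,s1,s2,s3,s4,s5}, {s0,s1,s2,s3,s4}.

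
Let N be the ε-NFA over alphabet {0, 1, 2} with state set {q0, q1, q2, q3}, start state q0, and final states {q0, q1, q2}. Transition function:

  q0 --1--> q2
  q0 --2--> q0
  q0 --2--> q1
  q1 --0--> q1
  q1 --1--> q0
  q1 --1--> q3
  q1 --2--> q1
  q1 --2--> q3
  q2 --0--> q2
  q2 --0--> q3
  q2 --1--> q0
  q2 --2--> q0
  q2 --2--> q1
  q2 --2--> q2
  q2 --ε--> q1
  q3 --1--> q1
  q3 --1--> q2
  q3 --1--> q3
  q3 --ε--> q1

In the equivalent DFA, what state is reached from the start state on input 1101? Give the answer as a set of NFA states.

{q0, q1, q3}

Start: {q0}.
δ(q0,1) = {q2}.
Union: {q2}.
ε-closure gives {q1, q2}.
After 1: {q1, q2}.
δ(q1,1) = {q0, q3}; δ(q2,1) = {q0}.
Union: {q0, q3}.
ε-closure gives {q0, q1, q3}.
After 1: {q0, q1, q3}.
δ(q0,0) = ∅; δ(q1,0) = {q1}; δ(q3,0) = ∅.
Union: {q1}.
After 0: {q1}.
δ(q1,1) = {q0, q3}.
Union: {q0, q3}.
ε-closure gives {q0, q1, q3}.
After 1: {q0, q1, q3}.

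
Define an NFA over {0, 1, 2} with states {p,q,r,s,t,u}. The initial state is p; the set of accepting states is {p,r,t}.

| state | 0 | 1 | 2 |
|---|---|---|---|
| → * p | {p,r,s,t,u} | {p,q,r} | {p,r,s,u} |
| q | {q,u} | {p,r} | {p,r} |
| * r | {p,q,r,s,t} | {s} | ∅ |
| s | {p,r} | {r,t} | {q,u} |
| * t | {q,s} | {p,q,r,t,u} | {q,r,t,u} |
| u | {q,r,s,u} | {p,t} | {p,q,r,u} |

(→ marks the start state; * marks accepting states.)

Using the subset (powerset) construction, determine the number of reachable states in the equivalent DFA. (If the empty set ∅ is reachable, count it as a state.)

Start state of the DFA: {p}.
{p} --0--> {p,r,s,t,u}  [new]
{p} --1--> {p,q,r}  [new]
{p} --2--> {p,r,s,u}  [new]
{p,r,s,t,u} --0--> {p,q,r,s,t,u}  [new]
{p,r,s,t,u} --1--> {p,q,r,s,t,u}  [seen]
{p,r,s,t,u} --2--> {p,q,r,s,t,u}  [seen]
{p,q,r} --0--> {p,q,r,s,t,u}  [seen]
{p,q,r} --1--> {p,q,r,s}  [new]
{p,q,r} --2--> {p,r,s,u}  [seen]
{p,r,s,u} --0--> {p,q,r,s,t,u}  [seen]
{p,r,s,u} --1--> {p,q,r,s,t}  [new]
{p,r,s,u} --2--> {p,q,r,s,u}  [new]
{p,q,r,s,t,u} --0--> {p,q,r,s,t,u}  [seen]
{p,q,r,s,t,u} --1--> {p,q,r,s,t,u}  [seen]
{p,q,r,s,t,u} --2--> {p,q,r,s,t,u}  [seen]
{p,q,r,s} --0--> {p,q,r,s,t,u}  [seen]
{p,q,r,s} --1--> {p,q,r,s,t}  [seen]
{p,q,r,s} --2--> {p,q,r,s,u}  [seen]
{p,q,r,s,t} --0--> {p,q,r,s,t,u}  [seen]
{p,q,r,s,t} --1--> {p,q,r,s,t,u}  [seen]
{p,q,r,s,t} --2--> {p,q,r,s,t,u}  [seen]
{p,q,r,s,u} --0--> {p,q,r,s,t,u}  [seen]
{p,q,r,s,u} --1--> {p,q,r,s,t}  [seen]
{p,q,r,s,u} --2--> {p,q,r,s,u}  [seen]
Reachable DFA states: {p}, {p,r,s,t,u}, {p,q,r}, {p,r,s,u}, {p,q,r,s,t,u}, {p,q,r,s}, {p,q,r,s,t}, {p,q,r,s,u}.

8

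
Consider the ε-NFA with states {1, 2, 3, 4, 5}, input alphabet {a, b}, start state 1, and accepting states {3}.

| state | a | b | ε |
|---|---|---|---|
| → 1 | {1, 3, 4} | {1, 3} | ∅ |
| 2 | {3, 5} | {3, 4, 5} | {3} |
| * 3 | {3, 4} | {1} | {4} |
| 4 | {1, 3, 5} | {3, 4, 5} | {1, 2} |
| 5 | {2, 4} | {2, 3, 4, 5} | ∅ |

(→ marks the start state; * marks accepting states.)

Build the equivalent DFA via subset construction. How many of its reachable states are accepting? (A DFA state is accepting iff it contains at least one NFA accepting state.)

Start state of the DFA: {1} (ε-closure of the NFA start).
{1} --a--> {1, 2, 3, 4}  [new]
{1} --b--> {1, 2, 3, 4}  [seen]
{1, 2, 3, 4} --a--> {1, 2, 3, 4, 5}  [new]
{1, 2, 3, 4} --b--> {1, 2, 3, 4, 5}  [seen]
{1, 2, 3, 4, 5} --a--> {1, 2, 3, 4, 5}  [seen]
{1, 2, 3, 4, 5} --b--> {1, 2, 3, 4, 5}  [seen]
Reachable DFA states: {1}, {1, 2, 3, 4}, {1, 2, 3, 4, 5}.
Accepting DFA states (contain an NFA accepting state): {1, 2, 3, 4}, {1, 2, 3, 4, 5}.

2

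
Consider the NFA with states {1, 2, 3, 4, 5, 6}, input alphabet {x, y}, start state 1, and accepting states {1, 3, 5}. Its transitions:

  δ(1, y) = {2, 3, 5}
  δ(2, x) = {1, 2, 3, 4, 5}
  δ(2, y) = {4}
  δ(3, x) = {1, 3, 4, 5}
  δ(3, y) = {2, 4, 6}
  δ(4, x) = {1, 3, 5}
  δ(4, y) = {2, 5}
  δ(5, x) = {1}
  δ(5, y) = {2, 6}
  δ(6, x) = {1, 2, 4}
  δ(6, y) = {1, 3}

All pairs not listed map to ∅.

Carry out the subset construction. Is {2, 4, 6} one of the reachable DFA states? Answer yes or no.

yes

Start state of the DFA: {1}.
{1} --x--> ∅  [new]
{1} --y--> {2, 3, 5}  [new]
∅ --x--> ∅  [seen]
∅ --y--> ∅  [seen]
{2, 3, 5} --x--> {1, 2, 3, 4, 5}  [new]
{2, 3, 5} --y--> {2, 4, 6}  [new]
{1, 2, 3, 4, 5} --x--> {1, 2, 3, 4, 5}  [seen]
{1, 2, 3, 4, 5} --y--> {2, 3, 4, 5, 6}  [new]
{2, 4, 6} --x--> {1, 2, 3, 4, 5}  [seen]
{2, 4, 6} --y--> {1, 2, 3, 4, 5}  [seen]
{2, 3, 4, 5, 6} --x--> {1, 2, 3, 4, 5}  [seen]
{2, 3, 4, 5, 6} --y--> {1, 2, 3, 4, 5, 6}  [new]
{1, 2, 3, 4, 5, 6} --x--> {1, 2, 3, 4, 5}  [seen]
{1, 2, 3, 4, 5, 6} --y--> {1, 2, 3, 4, 5, 6}  [seen]
Reachable DFA states: {1}, ∅, {2, 3, 5}, {1, 2, 3, 4, 5}, {2, 4, 6}, {2, 3, 4, 5, 6}, {1, 2, 3, 4, 5, 6}.
{2, 4, 6} is among them.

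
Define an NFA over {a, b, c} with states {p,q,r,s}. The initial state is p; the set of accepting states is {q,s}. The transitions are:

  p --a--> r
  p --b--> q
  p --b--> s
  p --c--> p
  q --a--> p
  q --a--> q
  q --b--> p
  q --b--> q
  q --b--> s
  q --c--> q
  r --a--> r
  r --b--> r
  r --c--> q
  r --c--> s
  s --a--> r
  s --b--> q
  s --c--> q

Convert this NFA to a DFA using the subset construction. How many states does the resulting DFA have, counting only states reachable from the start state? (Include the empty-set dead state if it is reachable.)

8

Start state of the DFA: {p}.
{p} --a--> {r}  [new]
{p} --b--> {q,s}  [new]
{p} --c--> {p}  [seen]
{r} --a--> {r}  [seen]
{r} --b--> {r}  [seen]
{r} --c--> {q,s}  [seen]
{q,s} --a--> {p,q,r}  [new]
{q,s} --b--> {p,q,s}  [new]
{q,s} --c--> {q}  [new]
{p,q,r} --a--> {p,q,r}  [seen]
{p,q,r} --b--> {p,q,r,s}  [new]
{p,q,r} --c--> {p,q,s}  [seen]
{p,q,s} --a--> {p,q,r}  [seen]
{p,q,s} --b--> {p,q,s}  [seen]
{p,q,s} --c--> {p,q}  [new]
{q} --a--> {p,q}  [seen]
{q} --b--> {p,q,s}  [seen]
{q} --c--> {q}  [seen]
{p,q,r,s} --a--> {p,q,r}  [seen]
{p,q,r,s} --b--> {p,q,r,s}  [seen]
{p,q,r,s} --c--> {p,q,s}  [seen]
{p,q} --a--> {p,q,r}  [seen]
{p,q} --b--> {p,q,s}  [seen]
{p,q} --c--> {p,q}  [seen]
Reachable DFA states: {p}, {r}, {q,s}, {p,q,r}, {p,q,s}, {q}, {p,q,r,s}, {p,q}.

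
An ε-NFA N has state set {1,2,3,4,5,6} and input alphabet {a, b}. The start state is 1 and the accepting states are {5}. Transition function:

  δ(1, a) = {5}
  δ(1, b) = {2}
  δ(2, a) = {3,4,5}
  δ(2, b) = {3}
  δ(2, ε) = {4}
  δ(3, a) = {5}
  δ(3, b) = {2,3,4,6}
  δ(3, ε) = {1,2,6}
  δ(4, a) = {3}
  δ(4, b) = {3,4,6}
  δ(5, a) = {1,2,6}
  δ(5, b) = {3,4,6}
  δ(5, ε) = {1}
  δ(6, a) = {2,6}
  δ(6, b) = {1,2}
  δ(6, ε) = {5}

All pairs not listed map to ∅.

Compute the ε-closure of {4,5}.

{1,4,5}

Begin with {4,5}.
5 →ε {1}; add 1.
ε-closure = {1,4,5}.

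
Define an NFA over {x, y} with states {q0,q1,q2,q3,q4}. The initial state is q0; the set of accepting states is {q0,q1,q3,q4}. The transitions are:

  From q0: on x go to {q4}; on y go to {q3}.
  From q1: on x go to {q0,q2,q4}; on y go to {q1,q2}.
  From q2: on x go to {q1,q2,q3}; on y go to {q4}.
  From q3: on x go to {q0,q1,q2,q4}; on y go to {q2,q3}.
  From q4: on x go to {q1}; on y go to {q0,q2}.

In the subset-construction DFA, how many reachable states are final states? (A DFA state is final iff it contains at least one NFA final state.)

16

Start state of the DFA: {q0}.
{q0} --x--> {q4}  [new]
{q0} --y--> {q3}  [new]
{q4} --x--> {q1}  [new]
{q4} --y--> {q0,q2}  [new]
{q3} --x--> {q0,q1,q2,q4}  [new]
{q3} --y--> {q2,q3}  [new]
{q1} --x--> {q0,q2,q4}  [new]
{q1} --y--> {q1,q2}  [new]
{q0,q2} --x--> {q1,q2,q3,q4}  [new]
{q0,q2} --y--> {q3,q4}  [new]
{q0,q1,q2,q4} --x--> {q0,q1,q2,q3,q4}  [new]
{q0,q1,q2,q4} --y--> {q0,q1,q2,q3,q4}  [seen]
{q2,q3} --x--> {q0,q1,q2,q3,q4}  [seen]
{q2,q3} --y--> {q2,q3,q4}  [new]
{q0,q2,q4} --x--> {q1,q2,q3,q4}  [seen]
{q0,q2,q4} --y--> {q0,q2,q3,q4}  [new]
{q1,q2} --x--> {q0,q1,q2,q3,q4}  [seen]
{q1,q2} --y--> {q1,q2,q4}  [new]
{q1,q2,q3,q4} --x--> {q0,q1,q2,q3,q4}  [seen]
{q1,q2,q3,q4} --y--> {q0,q1,q2,q3,q4}  [seen]
{q3,q4} --x--> {q0,q1,q2,q4}  [seen]
{q3,q4} --y--> {q0,q2,q3}  [new]
{q0,q1,q2,q3,q4} --x--> {q0,q1,q2,q3,q4}  [seen]
{q0,q1,q2,q3,q4} --y--> {q0,q1,q2,q3,q4}  [seen]
{q2,q3,q4} --x--> {q0,q1,q2,q3,q4}  [seen]
{q2,q3,q4} --y--> {q0,q2,q3,q4}  [seen]
{q0,q2,q3,q4} --x--> {q0,q1,q2,q3,q4}  [seen]
{q0,q2,q3,q4} --y--> {q0,q2,q3,q4}  [seen]
{q1,q2,q4} --x--> {q0,q1,q2,q3,q4}  [seen]
{q1,q2,q4} --y--> {q0,q1,q2,q4}  [seen]
{q0,q2,q3} --x--> {q0,q1,q2,q3,q4}  [seen]
{q0,q2,q3} --y--> {q2,q3,q4}  [seen]
Reachable DFA states: {q0}, {q4}, {q3}, {q1}, {q0,q2}, {q0,q1,q2,q4}, {q2,q3}, {q0,q2,q4}, {q1,q2}, {q1,q2,q3,q4}, {q3,q4}, {q0,q1,q2,q3,q4}, {q2,q3,q4}, {q0,q2,q3,q4}, {q1,q2,q4}, {q0,q2,q3}.
Accepting DFA states (contain an NFA accepting state): {q0}, {q4}, {q3}, {q1}, {q0,q2}, {q0,q1,q2,q4}, {q2,q3}, {q0,q2,q4}, {q1,q2}, {q1,q2,q3,q4}, {q3,q4}, {q0,q1,q2,q3,q4}, {q2,q3,q4}, {q0,q2,q3,q4}, {q1,q2,q4}, {q0,q2,q3}.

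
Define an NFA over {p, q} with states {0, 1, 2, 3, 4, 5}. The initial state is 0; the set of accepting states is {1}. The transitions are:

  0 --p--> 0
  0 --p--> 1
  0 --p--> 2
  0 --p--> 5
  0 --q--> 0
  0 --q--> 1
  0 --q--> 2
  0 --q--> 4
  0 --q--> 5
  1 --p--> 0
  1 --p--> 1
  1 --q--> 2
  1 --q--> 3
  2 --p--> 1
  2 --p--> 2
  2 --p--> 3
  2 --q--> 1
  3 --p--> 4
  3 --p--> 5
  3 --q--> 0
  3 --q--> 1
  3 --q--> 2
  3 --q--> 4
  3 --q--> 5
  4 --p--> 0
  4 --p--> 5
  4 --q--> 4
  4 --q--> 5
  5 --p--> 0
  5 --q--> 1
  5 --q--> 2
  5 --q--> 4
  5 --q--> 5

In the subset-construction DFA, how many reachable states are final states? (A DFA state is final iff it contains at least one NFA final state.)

4

Start state of the DFA: {0}.
{0} --p--> {0, 1, 2, 5}  [new]
{0} --q--> {0, 1, 2, 4, 5}  [new]
{0, 1, 2, 5} --p--> {0, 1, 2, 3, 5}  [new]
{0, 1, 2, 5} --q--> {0, 1, 2, 3, 4, 5}  [new]
{0, 1, 2, 4, 5} --p--> {0, 1, 2, 3, 5}  [seen]
{0, 1, 2, 4, 5} --q--> {0, 1, 2, 3, 4, 5}  [seen]
{0, 1, 2, 3, 5} --p--> {0, 1, 2, 3, 4, 5}  [seen]
{0, 1, 2, 3, 5} --q--> {0, 1, 2, 3, 4, 5}  [seen]
{0, 1, 2, 3, 4, 5} --p--> {0, 1, 2, 3, 4, 5}  [seen]
{0, 1, 2, 3, 4, 5} --q--> {0, 1, 2, 3, 4, 5}  [seen]
Reachable DFA states: {0}, {0, 1, 2, 5}, {0, 1, 2, 4, 5}, {0, 1, 2, 3, 5}, {0, 1, 2, 3, 4, 5}.
Accepting DFA states (contain an NFA accepting state): {0, 1, 2, 5}, {0, 1, 2, 4, 5}, {0, 1, 2, 3, 5}, {0, 1, 2, 3, 4, 5}.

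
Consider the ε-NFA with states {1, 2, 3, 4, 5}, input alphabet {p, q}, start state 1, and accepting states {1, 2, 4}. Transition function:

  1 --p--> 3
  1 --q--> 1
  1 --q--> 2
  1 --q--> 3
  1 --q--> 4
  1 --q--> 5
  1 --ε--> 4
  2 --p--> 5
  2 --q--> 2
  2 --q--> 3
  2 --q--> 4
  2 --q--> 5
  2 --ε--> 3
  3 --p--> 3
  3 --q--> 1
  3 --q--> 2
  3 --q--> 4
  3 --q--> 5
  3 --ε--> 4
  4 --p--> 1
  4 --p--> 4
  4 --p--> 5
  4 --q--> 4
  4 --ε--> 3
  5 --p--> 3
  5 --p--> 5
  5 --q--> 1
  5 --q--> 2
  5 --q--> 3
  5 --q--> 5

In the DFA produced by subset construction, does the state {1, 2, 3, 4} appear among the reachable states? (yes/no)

Start state of the DFA: {1, 3, 4} (ε-closure of the NFA start).
{1, 3, 4} --p--> {1, 3, 4, 5}  [new]
{1, 3, 4} --q--> {1, 2, 3, 4, 5}  [new]
{1, 3, 4, 5} --p--> {1, 3, 4, 5}  [seen]
{1, 3, 4, 5} --q--> {1, 2, 3, 4, 5}  [seen]
{1, 2, 3, 4, 5} --p--> {1, 3, 4, 5}  [seen]
{1, 2, 3, 4, 5} --q--> {1, 2, 3, 4, 5}  [seen]
Reachable DFA states: {1, 3, 4}, {1, 3, 4, 5}, {1, 2, 3, 4, 5}.
{1, 2, 3, 4} is not among them.

no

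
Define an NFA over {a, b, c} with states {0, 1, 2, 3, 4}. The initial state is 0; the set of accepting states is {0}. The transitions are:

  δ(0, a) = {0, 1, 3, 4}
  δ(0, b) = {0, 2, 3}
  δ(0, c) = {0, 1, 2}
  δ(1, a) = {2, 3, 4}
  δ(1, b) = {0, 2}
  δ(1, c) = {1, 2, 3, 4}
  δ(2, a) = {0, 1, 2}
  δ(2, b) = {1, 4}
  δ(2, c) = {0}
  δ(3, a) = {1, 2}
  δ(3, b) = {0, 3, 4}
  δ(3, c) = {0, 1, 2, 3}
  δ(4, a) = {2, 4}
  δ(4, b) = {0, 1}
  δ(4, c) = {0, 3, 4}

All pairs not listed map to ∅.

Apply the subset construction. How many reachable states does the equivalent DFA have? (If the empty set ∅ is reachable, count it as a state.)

6

Start state of the DFA: {0}.
{0} --a--> {0, 1, 3, 4}  [new]
{0} --b--> {0, 2, 3}  [new]
{0} --c--> {0, 1, 2}  [new]
{0, 1, 3, 4} --a--> {0, 1, 2, 3, 4}  [new]
{0, 1, 3, 4} --b--> {0, 1, 2, 3, 4}  [seen]
{0, 1, 3, 4} --c--> {0, 1, 2, 3, 4}  [seen]
{0, 2, 3} --a--> {0, 1, 2, 3, 4}  [seen]
{0, 2, 3} --b--> {0, 1, 2, 3, 4}  [seen]
{0, 2, 3} --c--> {0, 1, 2, 3}  [new]
{0, 1, 2} --a--> {0, 1, 2, 3, 4}  [seen]
{0, 1, 2} --b--> {0, 1, 2, 3, 4}  [seen]
{0, 1, 2} --c--> {0, 1, 2, 3, 4}  [seen]
{0, 1, 2, 3, 4} --a--> {0, 1, 2, 3, 4}  [seen]
{0, 1, 2, 3, 4} --b--> {0, 1, 2, 3, 4}  [seen]
{0, 1, 2, 3, 4} --c--> {0, 1, 2, 3, 4}  [seen]
{0, 1, 2, 3} --a--> {0, 1, 2, 3, 4}  [seen]
{0, 1, 2, 3} --b--> {0, 1, 2, 3, 4}  [seen]
{0, 1, 2, 3} --c--> {0, 1, 2, 3, 4}  [seen]
Reachable DFA states: {0}, {0, 1, 3, 4}, {0, 2, 3}, {0, 1, 2}, {0, 1, 2, 3, 4}, {0, 1, 2, 3}.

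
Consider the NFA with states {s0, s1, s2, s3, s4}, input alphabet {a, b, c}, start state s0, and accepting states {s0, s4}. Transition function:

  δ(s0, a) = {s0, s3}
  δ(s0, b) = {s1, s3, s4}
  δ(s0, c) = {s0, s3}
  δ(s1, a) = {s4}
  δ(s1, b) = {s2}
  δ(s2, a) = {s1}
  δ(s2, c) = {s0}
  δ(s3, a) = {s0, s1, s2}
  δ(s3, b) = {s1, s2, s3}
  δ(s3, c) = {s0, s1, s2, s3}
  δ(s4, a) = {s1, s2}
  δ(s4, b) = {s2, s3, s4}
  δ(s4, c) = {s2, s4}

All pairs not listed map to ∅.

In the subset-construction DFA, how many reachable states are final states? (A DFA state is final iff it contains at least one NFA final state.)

Start state of the DFA: {s0}.
{s0} --a--> {s0, s3}  [new]
{s0} --b--> {s1, s3, s4}  [new]
{s0} --c--> {s0, s3}  [seen]
{s0, s3} --a--> {s0, s1, s2, s3}  [new]
{s0, s3} --b--> {s1, s2, s3, s4}  [new]
{s0, s3} --c--> {s0, s1, s2, s3}  [seen]
{s1, s3, s4} --a--> {s0, s1, s2, s4}  [new]
{s1, s3, s4} --b--> {s1, s2, s3, s4}  [seen]
{s1, s3, s4} --c--> {s0, s1, s2, s3, s4}  [new]
{s0, s1, s2, s3} --a--> {s0, s1, s2, s3, s4}  [seen]
{s0, s1, s2, s3} --b--> {s1, s2, s3, s4}  [seen]
{s0, s1, s2, s3} --c--> {s0, s1, s2, s3}  [seen]
{s1, s2, s3, s4} --a--> {s0, s1, s2, s4}  [seen]
{s1, s2, s3, s4} --b--> {s1, s2, s3, s4}  [seen]
{s1, s2, s3, s4} --c--> {s0, s1, s2, s3, s4}  [seen]
{s0, s1, s2, s4} --a--> {s0, s1, s2, s3, s4}  [seen]
{s0, s1, s2, s4} --b--> {s1, s2, s3, s4}  [seen]
{s0, s1, s2, s4} --c--> {s0, s2, s3, s4}  [new]
{s0, s1, s2, s3, s4} --a--> {s0, s1, s2, s3, s4}  [seen]
{s0, s1, s2, s3, s4} --b--> {s1, s2, s3, s4}  [seen]
{s0, s1, s2, s3, s4} --c--> {s0, s1, s2, s3, s4}  [seen]
{s0, s2, s3, s4} --a--> {s0, s1, s2, s3}  [seen]
{s0, s2, s3, s4} --b--> {s1, s2, s3, s4}  [seen]
{s0, s2, s3, s4} --c--> {s0, s1, s2, s3, s4}  [seen]
Reachable DFA states: {s0}, {s0, s3}, {s1, s3, s4}, {s0, s1, s2, s3}, {s1, s2, s3, s4}, {s0, s1, s2, s4}, {s0, s1, s2, s3, s4}, {s0, s2, s3, s4}.
Accepting DFA states (contain an NFA accepting state): {s0}, {s0, s3}, {s1, s3, s4}, {s0, s1, s2, s3}, {s1, s2, s3, s4}, {s0, s1, s2, s4}, {s0, s1, s2, s3, s4}, {s0, s2, s3, s4}.

8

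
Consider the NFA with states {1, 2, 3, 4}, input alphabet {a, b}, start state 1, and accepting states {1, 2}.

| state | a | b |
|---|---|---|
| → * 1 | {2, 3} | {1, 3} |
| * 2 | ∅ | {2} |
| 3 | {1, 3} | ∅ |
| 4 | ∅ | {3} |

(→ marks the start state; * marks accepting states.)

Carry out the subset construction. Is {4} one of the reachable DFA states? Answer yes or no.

Start state of the DFA: {1}.
{1} --a--> {2, 3}  [new]
{1} --b--> {1, 3}  [new]
{2, 3} --a--> {1, 3}  [seen]
{2, 3} --b--> {2}  [new]
{1, 3} --a--> {1, 2, 3}  [new]
{1, 3} --b--> {1, 3}  [seen]
{2} --a--> ∅  [new]
{2} --b--> {2}  [seen]
{1, 2, 3} --a--> {1, 2, 3}  [seen]
{1, 2, 3} --b--> {1, 2, 3}  [seen]
∅ --a--> ∅  [seen]
∅ --b--> ∅  [seen]
Reachable DFA states: {1}, {2, 3}, {1, 3}, {2}, {1, 2, 3}, ∅.
{4} is not among them.

no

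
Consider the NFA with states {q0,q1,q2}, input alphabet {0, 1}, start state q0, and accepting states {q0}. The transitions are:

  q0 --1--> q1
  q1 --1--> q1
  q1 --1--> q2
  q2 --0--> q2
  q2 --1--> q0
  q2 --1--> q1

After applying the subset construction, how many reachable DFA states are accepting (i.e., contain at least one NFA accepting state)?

3

Start state of the DFA: {q0}.
{q0} --0--> ∅  [new]
{q0} --1--> {q1}  [new]
∅ --0--> ∅  [seen]
∅ --1--> ∅  [seen]
{q1} --0--> ∅  [seen]
{q1} --1--> {q1,q2}  [new]
{q1,q2} --0--> {q2}  [new]
{q1,q2} --1--> {q0,q1,q2}  [new]
{q2} --0--> {q2}  [seen]
{q2} --1--> {q0,q1}  [new]
{q0,q1,q2} --0--> {q2}  [seen]
{q0,q1,q2} --1--> {q0,q1,q2}  [seen]
{q0,q1} --0--> ∅  [seen]
{q0,q1} --1--> {q1,q2}  [seen]
Reachable DFA states: {q0}, ∅, {q1}, {q1,q2}, {q2}, {q0,q1,q2}, {q0,q1}.
Accepting DFA states (contain an NFA accepting state): {q0}, {q0,q1,q2}, {q0,q1}.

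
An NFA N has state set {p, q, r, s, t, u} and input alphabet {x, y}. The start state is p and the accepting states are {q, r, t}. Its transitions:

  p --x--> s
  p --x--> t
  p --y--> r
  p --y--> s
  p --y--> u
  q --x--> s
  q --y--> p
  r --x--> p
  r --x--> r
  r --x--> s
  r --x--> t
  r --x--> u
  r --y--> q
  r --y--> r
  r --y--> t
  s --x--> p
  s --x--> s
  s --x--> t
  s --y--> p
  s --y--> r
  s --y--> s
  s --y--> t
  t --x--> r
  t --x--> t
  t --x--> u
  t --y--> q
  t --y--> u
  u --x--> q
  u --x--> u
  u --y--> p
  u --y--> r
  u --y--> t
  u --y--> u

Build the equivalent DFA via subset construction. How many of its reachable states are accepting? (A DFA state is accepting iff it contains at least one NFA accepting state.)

4

Start state of the DFA: {p}.
{p} --x--> {s, t}  [new]
{p} --y--> {r, s, u}  [new]
{s, t} --x--> {p, r, s, t, u}  [new]
{s, t} --y--> {p, q, r, s, t, u}  [new]
{r, s, u} --x--> {p, q, r, s, t, u}  [seen]
{r, s, u} --y--> {p, q, r, s, t, u}  [seen]
{p, r, s, t, u} --x--> {p, q, r, s, t, u}  [seen]
{p, r, s, t, u} --y--> {p, q, r, s, t, u}  [seen]
{p, q, r, s, t, u} --x--> {p, q, r, s, t, u}  [seen]
{p, q, r, s, t, u} --y--> {p, q, r, s, t, u}  [seen]
Reachable DFA states: {p}, {s, t}, {r, s, u}, {p, r, s, t, u}, {p, q, r, s, t, u}.
Accepting DFA states (contain an NFA accepting state): {s, t}, {r, s, u}, {p, r, s, t, u}, {p, q, r, s, t, u}.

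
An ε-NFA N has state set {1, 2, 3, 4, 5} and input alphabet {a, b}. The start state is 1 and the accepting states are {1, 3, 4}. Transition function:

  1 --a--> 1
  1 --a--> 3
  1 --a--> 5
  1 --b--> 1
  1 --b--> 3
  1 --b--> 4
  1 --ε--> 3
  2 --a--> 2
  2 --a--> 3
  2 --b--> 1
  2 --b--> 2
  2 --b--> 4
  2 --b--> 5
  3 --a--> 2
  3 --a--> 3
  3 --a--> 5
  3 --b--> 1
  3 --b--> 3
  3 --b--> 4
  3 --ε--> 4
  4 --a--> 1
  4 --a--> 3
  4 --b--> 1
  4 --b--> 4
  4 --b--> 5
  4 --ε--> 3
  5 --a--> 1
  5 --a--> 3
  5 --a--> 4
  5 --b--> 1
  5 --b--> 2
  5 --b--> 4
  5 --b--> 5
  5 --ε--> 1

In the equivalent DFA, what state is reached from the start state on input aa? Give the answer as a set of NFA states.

{1, 2, 3, 4, 5}

Start: {1, 3, 4}.
δ(1,a) = {1, 3, 5}; δ(3,a) = {2, 3, 5}; δ(4,a) = {1, 3}.
Union: {1, 2, 3, 5}.
ε-closure gives {1, 2, 3, 4, 5}.
After a: {1, 2, 3, 4, 5}.
δ(1,a) = {1, 3, 5}; δ(2,a) = {2, 3}; δ(3,a) = {2, 3, 5}; δ(4,a) = {1, 3}; δ(5,a) = {1, 3, 4}.
Union: {1, 2, 3, 4, 5}.
After a: {1, 2, 3, 4, 5}.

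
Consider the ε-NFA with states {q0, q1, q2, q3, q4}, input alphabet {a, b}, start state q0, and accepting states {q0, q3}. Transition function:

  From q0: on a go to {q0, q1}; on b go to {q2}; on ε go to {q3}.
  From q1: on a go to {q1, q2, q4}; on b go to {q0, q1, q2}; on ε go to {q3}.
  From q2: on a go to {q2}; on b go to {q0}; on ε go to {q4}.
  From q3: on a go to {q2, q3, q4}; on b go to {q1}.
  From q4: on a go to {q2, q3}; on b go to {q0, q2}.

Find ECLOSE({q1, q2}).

{q1, q2, q3, q4}

Begin with {q1, q2}.
q1 →ε {q3}; add q3.
q2 →ε {q4}; add q4.
ε-closure = {q1, q2, q3, q4}.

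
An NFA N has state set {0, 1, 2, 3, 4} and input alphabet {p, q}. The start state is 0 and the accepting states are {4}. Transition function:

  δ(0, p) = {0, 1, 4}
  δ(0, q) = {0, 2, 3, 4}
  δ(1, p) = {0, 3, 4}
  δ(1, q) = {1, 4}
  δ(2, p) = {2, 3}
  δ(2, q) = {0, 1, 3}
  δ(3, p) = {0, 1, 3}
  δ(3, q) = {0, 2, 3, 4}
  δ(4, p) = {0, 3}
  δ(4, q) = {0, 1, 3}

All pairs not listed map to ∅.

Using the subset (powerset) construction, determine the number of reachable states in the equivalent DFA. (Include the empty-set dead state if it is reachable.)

5

Start state of the DFA: {0}.
{0} --p--> {0, 1, 4}  [new]
{0} --q--> {0, 2, 3, 4}  [new]
{0, 1, 4} --p--> {0, 1, 3, 4}  [new]
{0, 1, 4} --q--> {0, 1, 2, 3, 4}  [new]
{0, 2, 3, 4} --p--> {0, 1, 2, 3, 4}  [seen]
{0, 2, 3, 4} --q--> {0, 1, 2, 3, 4}  [seen]
{0, 1, 3, 4} --p--> {0, 1, 3, 4}  [seen]
{0, 1, 3, 4} --q--> {0, 1, 2, 3, 4}  [seen]
{0, 1, 2, 3, 4} --p--> {0, 1, 2, 3, 4}  [seen]
{0, 1, 2, 3, 4} --q--> {0, 1, 2, 3, 4}  [seen]
Reachable DFA states: {0}, {0, 1, 4}, {0, 2, 3, 4}, {0, 1, 3, 4}, {0, 1, 2, 3, 4}.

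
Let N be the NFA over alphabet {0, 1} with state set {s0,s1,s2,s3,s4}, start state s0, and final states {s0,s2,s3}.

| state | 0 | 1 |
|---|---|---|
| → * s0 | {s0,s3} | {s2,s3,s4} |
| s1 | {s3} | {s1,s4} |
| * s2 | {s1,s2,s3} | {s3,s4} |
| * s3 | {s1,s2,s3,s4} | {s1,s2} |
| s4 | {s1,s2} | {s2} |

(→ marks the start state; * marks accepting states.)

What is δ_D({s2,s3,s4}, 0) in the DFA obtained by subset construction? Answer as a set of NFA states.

{s1,s2,s3,s4}

δ(s2,0) = {s1,s2,s3}; δ(s3,0) = {s1,s2,s3,s4}; δ(s4,0) = {s1,s2}.
Union: {s1,s2,s3,s4}.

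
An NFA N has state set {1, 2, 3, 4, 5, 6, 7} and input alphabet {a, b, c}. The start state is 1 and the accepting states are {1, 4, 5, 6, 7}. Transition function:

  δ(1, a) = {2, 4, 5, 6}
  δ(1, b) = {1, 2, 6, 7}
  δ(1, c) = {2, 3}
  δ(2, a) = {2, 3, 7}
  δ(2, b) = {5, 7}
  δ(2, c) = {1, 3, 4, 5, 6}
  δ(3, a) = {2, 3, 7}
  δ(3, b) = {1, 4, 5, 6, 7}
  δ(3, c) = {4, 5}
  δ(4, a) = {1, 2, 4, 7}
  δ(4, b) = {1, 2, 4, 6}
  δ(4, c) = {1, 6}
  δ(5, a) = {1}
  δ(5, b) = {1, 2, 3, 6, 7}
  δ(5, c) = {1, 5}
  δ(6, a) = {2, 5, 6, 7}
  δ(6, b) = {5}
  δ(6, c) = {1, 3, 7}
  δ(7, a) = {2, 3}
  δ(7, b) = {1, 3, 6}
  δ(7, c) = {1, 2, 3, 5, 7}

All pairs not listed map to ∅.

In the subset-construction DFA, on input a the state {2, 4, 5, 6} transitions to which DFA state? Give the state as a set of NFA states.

{1, 2, 3, 4, 5, 6, 7}

δ(2,a) = {2, 3, 7}; δ(4,a) = {1, 2, 4, 7}; δ(5,a) = {1}; δ(6,a) = {2, 5, 6, 7}.
Union: {1, 2, 3, 4, 5, 6, 7}.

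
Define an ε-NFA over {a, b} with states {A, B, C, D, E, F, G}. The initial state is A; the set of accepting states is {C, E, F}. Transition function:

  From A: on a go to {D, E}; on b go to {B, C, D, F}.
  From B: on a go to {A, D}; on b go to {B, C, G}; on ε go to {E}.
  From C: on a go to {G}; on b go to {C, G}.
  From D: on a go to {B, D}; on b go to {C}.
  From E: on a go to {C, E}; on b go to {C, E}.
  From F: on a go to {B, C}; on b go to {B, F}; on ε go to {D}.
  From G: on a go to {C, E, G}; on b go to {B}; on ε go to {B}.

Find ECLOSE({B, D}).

Begin with {B, D}.
B →ε {E}; add E.
ε-closure = {B, D, E}.

{B, D, E}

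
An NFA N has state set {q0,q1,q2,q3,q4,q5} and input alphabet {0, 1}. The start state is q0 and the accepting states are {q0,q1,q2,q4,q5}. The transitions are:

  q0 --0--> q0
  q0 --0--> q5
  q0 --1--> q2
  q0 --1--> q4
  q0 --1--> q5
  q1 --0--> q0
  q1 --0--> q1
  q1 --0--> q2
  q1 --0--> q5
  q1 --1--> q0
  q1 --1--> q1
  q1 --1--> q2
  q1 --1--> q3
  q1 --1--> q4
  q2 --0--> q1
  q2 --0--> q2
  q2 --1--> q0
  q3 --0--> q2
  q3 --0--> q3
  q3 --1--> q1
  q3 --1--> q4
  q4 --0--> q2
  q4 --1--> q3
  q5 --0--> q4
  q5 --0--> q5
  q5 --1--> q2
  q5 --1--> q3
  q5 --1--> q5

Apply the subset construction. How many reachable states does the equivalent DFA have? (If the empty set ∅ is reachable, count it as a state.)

12

Start state of the DFA: {q0}.
{q0} --0--> {q0,q5}  [new]
{q0} --1--> {q2,q4,q5}  [new]
{q0,q5} --0--> {q0,q4,q5}  [new]
{q0,q5} --1--> {q2,q3,q4,q5}  [new]
{q2,q4,q5} --0--> {q1,q2,q4,q5}  [new]
{q2,q4,q5} --1--> {q0,q2,q3,q5}  [new]
{q0,q4,q5} --0--> {q0,q2,q4,q5}  [new]
{q0,q4,q5} --1--> {q2,q3,q4,q5}  [seen]
{q2,q3,q4,q5} --0--> {q1,q2,q3,q4,q5}  [new]
{q2,q3,q4,q5} --1--> {q0,q1,q2,q3,q4,q5}  [new]
{q1,q2,q4,q5} --0--> {q0,q1,q2,q4,q5}  [new]
{q1,q2,q4,q5} --1--> {q0,q1,q2,q3,q4,q5}  [seen]
{q0,q2,q3,q5} --0--> {q0,q1,q2,q3,q4,q5}  [seen]
{q0,q2,q3,q5} --1--> {q0,q1,q2,q3,q4,q5}  [seen]
{q0,q2,q4,q5} --0--> {q0,q1,q2,q4,q5}  [seen]
{q0,q2,q4,q5} --1--> {q0,q2,q3,q4,q5}  [new]
{q1,q2,q3,q4,q5} --0--> {q0,q1,q2,q3,q4,q5}  [seen]
{q1,q2,q3,q4,q5} --1--> {q0,q1,q2,q3,q4,q5}  [seen]
{q0,q1,q2,q3,q4,q5} --0--> {q0,q1,q2,q3,q4,q5}  [seen]
{q0,q1,q2,q3,q4,q5} --1--> {q0,q1,q2,q3,q4,q5}  [seen]
{q0,q1,q2,q4,q5} --0--> {q0,q1,q2,q4,q5}  [seen]
{q0,q1,q2,q4,q5} --1--> {q0,q1,q2,q3,q4,q5}  [seen]
{q0,q2,q3,q4,q5} --0--> {q0,q1,q2,q3,q4,q5}  [seen]
{q0,q2,q3,q4,q5} --1--> {q0,q1,q2,q3,q4,q5}  [seen]
Reachable DFA states: {q0}, {q0,q5}, {q2,q4,q5}, {q0,q4,q5}, {q2,q3,q4,q5}, {q1,q2,q4,q5}, {q0,q2,q3,q5}, {q0,q2,q4,q5}, {q1,q2,q3,q4,q5}, {q0,q1,q2,q3,q4,q5}, {q0,q1,q2,q4,q5}, {q0,q2,q3,q4,q5}.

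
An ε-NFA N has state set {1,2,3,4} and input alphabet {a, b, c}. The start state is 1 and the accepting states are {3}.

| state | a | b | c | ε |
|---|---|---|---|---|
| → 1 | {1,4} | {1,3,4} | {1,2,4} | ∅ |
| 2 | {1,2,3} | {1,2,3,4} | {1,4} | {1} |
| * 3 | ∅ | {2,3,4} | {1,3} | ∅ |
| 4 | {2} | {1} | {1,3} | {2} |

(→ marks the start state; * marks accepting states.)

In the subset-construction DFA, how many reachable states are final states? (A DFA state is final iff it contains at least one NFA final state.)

1

Start state of the DFA: {1} (ε-closure of the NFA start).
{1} --a--> {1,2,4}  [new]
{1} --b--> {1,2,3,4}  [new]
{1} --c--> {1,2,4}  [seen]
{1,2,4} --a--> {1,2,3,4}  [seen]
{1,2,4} --b--> {1,2,3,4}  [seen]
{1,2,4} --c--> {1,2,3,4}  [seen]
{1,2,3,4} --a--> {1,2,3,4}  [seen]
{1,2,3,4} --b--> {1,2,3,4}  [seen]
{1,2,3,4} --c--> {1,2,3,4}  [seen]
Reachable DFA states: {1}, {1,2,4}, {1,2,3,4}.
Accepting DFA states (contain an NFA accepting state): {1,2,3,4}.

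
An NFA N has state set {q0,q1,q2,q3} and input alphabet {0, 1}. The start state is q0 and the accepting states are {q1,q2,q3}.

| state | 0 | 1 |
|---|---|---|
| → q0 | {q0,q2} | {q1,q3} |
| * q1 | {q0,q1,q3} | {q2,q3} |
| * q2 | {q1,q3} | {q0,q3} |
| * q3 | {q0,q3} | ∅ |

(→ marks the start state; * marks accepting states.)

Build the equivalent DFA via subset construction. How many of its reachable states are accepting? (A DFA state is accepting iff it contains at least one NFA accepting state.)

Start state of the DFA: {q0}.
{q0} --0--> {q0,q2}  [new]
{q0} --1--> {q1,q3}  [new]
{q0,q2} --0--> {q0,q1,q2,q3}  [new]
{q0,q2} --1--> {q0,q1,q3}  [new]
{q1,q3} --0--> {q0,q1,q3}  [seen]
{q1,q3} --1--> {q2,q3}  [new]
{q0,q1,q2,q3} --0--> {q0,q1,q2,q3}  [seen]
{q0,q1,q2,q3} --1--> {q0,q1,q2,q3}  [seen]
{q0,q1,q3} --0--> {q0,q1,q2,q3}  [seen]
{q0,q1,q3} --1--> {q1,q2,q3}  [new]
{q2,q3} --0--> {q0,q1,q3}  [seen]
{q2,q3} --1--> {q0,q3}  [new]
{q1,q2,q3} --0--> {q0,q1,q3}  [seen]
{q1,q2,q3} --1--> {q0,q2,q3}  [new]
{q0,q3} --0--> {q0,q2,q3}  [seen]
{q0,q3} --1--> {q1,q3}  [seen]
{q0,q2,q3} --0--> {q0,q1,q2,q3}  [seen]
{q0,q2,q3} --1--> {q0,q1,q3}  [seen]
Reachable DFA states: {q0}, {q0,q2}, {q1,q3}, {q0,q1,q2,q3}, {q0,q1,q3}, {q2,q3}, {q1,q2,q3}, {q0,q3}, {q0,q2,q3}.
Accepting DFA states (contain an NFA accepting state): {q0,q2}, {q1,q3}, {q0,q1,q2,q3}, {q0,q1,q3}, {q2,q3}, {q1,q2,q3}, {q0,q3}, {q0,q2,q3}.

8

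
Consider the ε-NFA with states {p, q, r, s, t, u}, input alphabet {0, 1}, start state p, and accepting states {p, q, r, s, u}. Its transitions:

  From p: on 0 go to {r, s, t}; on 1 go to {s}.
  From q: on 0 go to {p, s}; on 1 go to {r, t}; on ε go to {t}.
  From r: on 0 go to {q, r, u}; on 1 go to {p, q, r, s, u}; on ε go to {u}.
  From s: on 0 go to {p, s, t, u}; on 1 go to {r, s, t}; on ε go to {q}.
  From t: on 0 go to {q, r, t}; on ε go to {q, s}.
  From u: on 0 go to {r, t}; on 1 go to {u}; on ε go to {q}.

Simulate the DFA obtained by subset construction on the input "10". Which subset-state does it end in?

Start: {p}.
δ(p,1) = {s}.
Union: {s}.
ε-closure gives {q, s, t}.
After 1: {q, s, t}.
δ(q,0) = {p, s}; δ(s,0) = {p, s, t, u}; δ(t,0) = {q, r, t}.
Union: {p, q, r, s, t, u}.
After 0: {p, q, r, s, t, u}.

{p, q, r, s, t, u}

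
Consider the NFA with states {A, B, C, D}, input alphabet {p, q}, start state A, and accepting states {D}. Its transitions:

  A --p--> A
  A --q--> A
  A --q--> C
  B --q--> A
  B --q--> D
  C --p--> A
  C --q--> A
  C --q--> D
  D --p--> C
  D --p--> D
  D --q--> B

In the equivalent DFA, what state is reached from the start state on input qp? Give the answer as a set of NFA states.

Start: {A}.
δ(A,q) = {A, C}.
Union: {A, C}.
After q: {A, C}.
δ(A,p) = {A}; δ(C,p) = {A}.
Union: {A}.
After p: {A}.

{A}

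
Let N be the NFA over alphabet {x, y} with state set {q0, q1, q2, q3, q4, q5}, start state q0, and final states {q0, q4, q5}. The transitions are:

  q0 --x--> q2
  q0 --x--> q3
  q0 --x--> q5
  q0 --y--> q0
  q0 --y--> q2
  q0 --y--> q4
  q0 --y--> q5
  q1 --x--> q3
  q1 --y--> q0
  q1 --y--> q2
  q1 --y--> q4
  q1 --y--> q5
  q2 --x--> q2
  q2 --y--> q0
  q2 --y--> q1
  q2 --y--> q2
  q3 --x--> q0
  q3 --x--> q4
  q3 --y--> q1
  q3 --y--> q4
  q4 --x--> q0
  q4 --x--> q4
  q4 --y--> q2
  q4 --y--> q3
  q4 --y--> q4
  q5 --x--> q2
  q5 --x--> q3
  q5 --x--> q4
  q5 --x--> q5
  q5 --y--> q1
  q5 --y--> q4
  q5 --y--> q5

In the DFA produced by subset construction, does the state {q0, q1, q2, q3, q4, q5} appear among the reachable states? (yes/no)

Start state of the DFA: {q0}.
{q0} --x--> {q2, q3, q5}  [new]
{q0} --y--> {q0, q2, q4, q5}  [new]
{q2, q3, q5} --x--> {q0, q2, q3, q4, q5}  [new]
{q2, q3, q5} --y--> {q0, q1, q2, q4, q5}  [new]
{q0, q2, q4, q5} --x--> {q0, q2, q3, q4, q5}  [seen]
{q0, q2, q4, q5} --y--> {q0, q1, q2, q3, q4, q5}  [new]
{q0, q2, q3, q4, q5} --x--> {q0, q2, q3, q4, q5}  [seen]
{q0, q2, q3, q4, q5} --y--> {q0, q1, q2, q3, q4, q5}  [seen]
{q0, q1, q2, q4, q5} --x--> {q0, q2, q3, q4, q5}  [seen]
{q0, q1, q2, q4, q5} --y--> {q0, q1, q2, q3, q4, q5}  [seen]
{q0, q1, q2, q3, q4, q5} --x--> {q0, q2, q3, q4, q5}  [seen]
{q0, q1, q2, q3, q4, q5} --y--> {q0, q1, q2, q3, q4, q5}  [seen]
Reachable DFA states: {q0}, {q2, q3, q5}, {q0, q2, q4, q5}, {q0, q2, q3, q4, q5}, {q0, q1, q2, q4, q5}, {q0, q1, q2, q3, q4, q5}.
{q0, q1, q2, q3, q4, q5} is among them.

yes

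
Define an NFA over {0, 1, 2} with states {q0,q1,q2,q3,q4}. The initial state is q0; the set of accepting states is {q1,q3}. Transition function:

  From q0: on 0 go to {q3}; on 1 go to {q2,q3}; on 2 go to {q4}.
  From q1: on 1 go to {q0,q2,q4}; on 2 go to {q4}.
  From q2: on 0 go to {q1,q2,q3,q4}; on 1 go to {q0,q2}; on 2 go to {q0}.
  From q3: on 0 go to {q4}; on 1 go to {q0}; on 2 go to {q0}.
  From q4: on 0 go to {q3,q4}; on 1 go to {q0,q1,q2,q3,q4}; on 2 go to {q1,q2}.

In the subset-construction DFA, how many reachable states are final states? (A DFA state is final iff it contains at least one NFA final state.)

Start state of the DFA: {q0}.
{q0} --0--> {q3}  [new]
{q0} --1--> {q2,q3}  [new]
{q0} --2--> {q4}  [new]
{q3} --0--> {q4}  [seen]
{q3} --1--> {q0}  [seen]
{q3} --2--> {q0}  [seen]
{q2,q3} --0--> {q1,q2,q3,q4}  [new]
{q2,q3} --1--> {q0,q2}  [new]
{q2,q3} --2--> {q0}  [seen]
{q4} --0--> {q3,q4}  [new]
{q4} --1--> {q0,q1,q2,q3,q4}  [new]
{q4} --2--> {q1,q2}  [new]
{q1,q2,q3,q4} --0--> {q1,q2,q3,q4}  [seen]
{q1,q2,q3,q4} --1--> {q0,q1,q2,q3,q4}  [seen]
{q1,q2,q3,q4} --2--> {q0,q1,q2,q4}  [new]
{q0,q2} --0--> {q1,q2,q3,q4}  [seen]
{q0,q2} --1--> {q0,q2,q3}  [new]
{q0,q2} --2--> {q0,q4}  [new]
{q3,q4} --0--> {q3,q4}  [seen]
{q3,q4} --1--> {q0,q1,q2,q3,q4}  [seen]
{q3,q4} --2--> {q0,q1,q2}  [new]
{q0,q1,q2,q3,q4} --0--> {q1,q2,q3,q4}  [seen]
{q0,q1,q2,q3,q4} --1--> {q0,q1,q2,q3,q4}  [seen]
{q0,q1,q2,q3,q4} --2--> {q0,q1,q2,q4}  [seen]
{q1,q2} --0--> {q1,q2,q3,q4}  [seen]
{q1,q2} --1--> {q0,q2,q4}  [new]
{q1,q2} --2--> {q0,q4}  [seen]
{q0,q1,q2,q4} --0--> {q1,q2,q3,q4}  [seen]
{q0,q1,q2,q4} --1--> {q0,q1,q2,q3,q4}  [seen]
{q0,q1,q2,q4} --2--> {q0,q1,q2,q4}  [seen]
{q0,q2,q3} --0--> {q1,q2,q3,q4}  [seen]
{q0,q2,q3} --1--> {q0,q2,q3}  [seen]
{q0,q2,q3} --2--> {q0,q4}  [seen]
{q0,q4} --0--> {q3,q4}  [seen]
{q0,q4} --1--> {q0,q1,q2,q3,q4}  [seen]
{q0,q4} --2--> {q1,q2,q4}  [new]
{q0,q1,q2} --0--> {q1,q2,q3,q4}  [seen]
{q0,q1,q2} --1--> {q0,q2,q3,q4}  [new]
{q0,q1,q2} --2--> {q0,q4}  [seen]
{q0,q2,q4} --0--> {q1,q2,q3,q4}  [seen]
{q0,q2,q4} --1--> {q0,q1,q2,q3,q4}  [seen]
{q0,q2,q4} --2--> {q0,q1,q2,q4}  [seen]
{q1,q2,q4} --0--> {q1,q2,q3,q4}  [seen]
{q1,q2,q4} --1--> {q0,q1,q2,q3,q4}  [seen]
{q1,q2,q4} --2--> {q0,q1,q2,q4}  [seen]
{q0,q2,q3,q4} --0--> {q1,q2,q3,q4}  [seen]
{q0,q2,q3,q4} --1--> {q0,q1,q2,q3,q4}  [seen]
{q0,q2,q3,q4} --2--> {q0,q1,q2,q4}  [seen]
Reachable DFA states: {q0}, {q3}, {q2,q3}, {q4}, {q1,q2,q3,q4}, {q0,q2}, {q3,q4}, {q0,q1,q2,q3,q4}, {q1,q2}, {q0,q1,q2,q4}, {q0,q2,q3}, {q0,q4}, {q0,q1,q2}, {q0,q2,q4}, {q1,q2,q4}, {q0,q2,q3,q4}.
Accepting DFA states (contain an NFA accepting state): {q3}, {q2,q3}, {q1,q2,q3,q4}, {q3,q4}, {q0,q1,q2,q3,q4}, {q1,q2}, {q0,q1,q2,q4}, {q0,q2,q3}, {q0,q1,q2}, {q1,q2,q4}, {q0,q2,q3,q4}.

11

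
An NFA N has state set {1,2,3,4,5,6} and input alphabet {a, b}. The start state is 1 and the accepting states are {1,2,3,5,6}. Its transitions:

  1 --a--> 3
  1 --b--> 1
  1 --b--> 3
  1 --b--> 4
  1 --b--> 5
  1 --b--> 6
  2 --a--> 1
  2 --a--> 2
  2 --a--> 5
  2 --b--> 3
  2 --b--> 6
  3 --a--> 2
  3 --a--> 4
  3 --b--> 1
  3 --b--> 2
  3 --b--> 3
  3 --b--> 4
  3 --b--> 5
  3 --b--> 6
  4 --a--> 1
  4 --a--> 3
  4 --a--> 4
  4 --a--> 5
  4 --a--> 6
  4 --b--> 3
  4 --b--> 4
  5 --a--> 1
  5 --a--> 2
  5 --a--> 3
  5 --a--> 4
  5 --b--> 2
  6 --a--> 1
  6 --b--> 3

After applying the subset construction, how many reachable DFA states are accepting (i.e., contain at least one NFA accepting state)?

6

Start state of the DFA: {1}.
{1} --a--> {3}  [new]
{1} --b--> {1,3,4,5,6}  [new]
{3} --a--> {2,4}  [new]
{3} --b--> {1,2,3,4,5,6}  [new]
{1,3,4,5,6} --a--> {1,2,3,4,5,6}  [seen]
{1,3,4,5,6} --b--> {1,2,3,4,5,6}  [seen]
{2,4} --a--> {1,2,3,4,5,6}  [seen]
{2,4} --b--> {3,4,6}  [new]
{1,2,3,4,5,6} --a--> {1,2,3,4,5,6}  [seen]
{1,2,3,4,5,6} --b--> {1,2,3,4,5,6}  [seen]
{3,4,6} --a--> {1,2,3,4,5,6}  [seen]
{3,4,6} --b--> {1,2,3,4,5,6}  [seen]
Reachable DFA states: {1}, {3}, {1,3,4,5,6}, {2,4}, {1,2,3,4,5,6}, {3,4,6}.
Accepting DFA states (contain an NFA accepting state): {1}, {3}, {1,3,4,5,6}, {2,4}, {1,2,3,4,5,6}, {3,4,6}.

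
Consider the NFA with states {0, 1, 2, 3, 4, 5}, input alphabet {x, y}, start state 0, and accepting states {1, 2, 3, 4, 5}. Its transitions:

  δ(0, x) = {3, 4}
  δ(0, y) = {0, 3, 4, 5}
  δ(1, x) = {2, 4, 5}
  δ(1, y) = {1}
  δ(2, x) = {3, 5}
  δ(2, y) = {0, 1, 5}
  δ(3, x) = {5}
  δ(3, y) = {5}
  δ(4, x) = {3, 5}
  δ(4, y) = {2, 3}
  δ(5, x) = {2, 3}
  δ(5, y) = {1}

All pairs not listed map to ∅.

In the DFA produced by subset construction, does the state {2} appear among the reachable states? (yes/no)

Start state of the DFA: {0}.
{0} --x--> {3, 4}  [new]
{0} --y--> {0, 3, 4, 5}  [new]
{3, 4} --x--> {3, 5}  [new]
{3, 4} --y--> {2, 3, 5}  [new]
{0, 3, 4, 5} --x--> {2, 3, 4, 5}  [new]
{0, 3, 4, 5} --y--> {0, 1, 2, 3, 4, 5}  [new]
{3, 5} --x--> {2, 3, 5}  [seen]
{3, 5} --y--> {1, 5}  [new]
{2, 3, 5} --x--> {2, 3, 5}  [seen]
{2, 3, 5} --y--> {0, 1, 5}  [new]
{2, 3, 4, 5} --x--> {2, 3, 5}  [seen]
{2, 3, 4, 5} --y--> {0, 1, 2, 3, 5}  [new]
{0, 1, 2, 3, 4, 5} --x--> {2, 3, 4, 5}  [seen]
{0, 1, 2, 3, 4, 5} --y--> {0, 1, 2, 3, 4, 5}  [seen]
{1, 5} --x--> {2, 3, 4, 5}  [seen]
{1, 5} --y--> {1}  [new]
{0, 1, 5} --x--> {2, 3, 4, 5}  [seen]
{0, 1, 5} --y--> {0, 1, 3, 4, 5}  [new]
{0, 1, 2, 3, 5} --x--> {2, 3, 4, 5}  [seen]
{0, 1, 2, 3, 5} --y--> {0, 1, 3, 4, 5}  [seen]
{1} --x--> {2, 4, 5}  [new]
{1} --y--> {1}  [seen]
{0, 1, 3, 4, 5} --x--> {2, 3, 4, 5}  [seen]
{0, 1, 3, 4, 5} --y--> {0, 1, 2, 3, 4, 5}  [seen]
{2, 4, 5} --x--> {2, 3, 5}  [seen]
{2, 4, 5} --y--> {0, 1, 2, 3, 5}  [seen]
Reachable DFA states: {0}, {3, 4}, {0, 3, 4, 5}, {3, 5}, {2, 3, 5}, {2, 3, 4, 5}, {0, 1, 2, 3, 4, 5}, {1, 5}, {0, 1, 5}, {0, 1, 2, 3, 5}, {1}, {0, 1, 3, 4, 5}, {2, 4, 5}.
{2} is not among them.

no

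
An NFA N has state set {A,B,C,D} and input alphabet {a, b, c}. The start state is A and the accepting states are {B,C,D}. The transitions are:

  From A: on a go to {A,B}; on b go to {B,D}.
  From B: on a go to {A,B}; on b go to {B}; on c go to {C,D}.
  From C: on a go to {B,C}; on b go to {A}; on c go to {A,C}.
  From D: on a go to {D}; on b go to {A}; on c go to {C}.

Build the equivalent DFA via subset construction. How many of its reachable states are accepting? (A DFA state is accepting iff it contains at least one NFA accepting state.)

9

Start state of the DFA: {A}.
{A} --a--> {A,B}  [new]
{A} --b--> {B,D}  [new]
{A} --c--> ∅  [new]
{A,B} --a--> {A,B}  [seen]
{A,B} --b--> {B,D}  [seen]
{A,B} --c--> {C,D}  [new]
{B,D} --a--> {A,B,D}  [new]
{B,D} --b--> {A,B}  [seen]
{B,D} --c--> {C,D}  [seen]
∅ --a--> ∅  [seen]
∅ --b--> ∅  [seen]
∅ --c--> ∅  [seen]
{C,D} --a--> {B,C,D}  [new]
{C,D} --b--> {A}  [seen]
{C,D} --c--> {A,C}  [new]
{A,B,D} --a--> {A,B,D}  [seen]
{A,B,D} --b--> {A,B,D}  [seen]
{A,B,D} --c--> {C,D}  [seen]
{B,C,D} --a--> {A,B,C,D}  [new]
{B,C,D} --b--> {A,B}  [seen]
{B,C,D} --c--> {A,C,D}  [new]
{A,C} --a--> {A,B,C}  [new]
{A,C} --b--> {A,B,D}  [seen]
{A,C} --c--> {A,C}  [seen]
{A,B,C,D} --a--> {A,B,C,D}  [seen]
{A,B,C,D} --b--> {A,B,D}  [seen]
{A,B,C,D} --c--> {A,C,D}  [seen]
{A,C,D} --a--> {A,B,C,D}  [seen]
{A,C,D} --b--> {A,B,D}  [seen]
{A,C,D} --c--> {A,C}  [seen]
{A,B,C} --a--> {A,B,C}  [seen]
{A,B,C} --b--> {A,B,D}  [seen]
{A,B,C} --c--> {A,C,D}  [seen]
Reachable DFA states: {A}, {A,B}, {B,D}, ∅, {C,D}, {A,B,D}, {B,C,D}, {A,C}, {A,B,C,D}, {A,C,D}, {A,B,C}.
Accepting DFA states (contain an NFA accepting state): {A,B}, {B,D}, {C,D}, {A,B,D}, {B,C,D}, {A,C}, {A,B,C,D}, {A,C,D}, {A,B,C}.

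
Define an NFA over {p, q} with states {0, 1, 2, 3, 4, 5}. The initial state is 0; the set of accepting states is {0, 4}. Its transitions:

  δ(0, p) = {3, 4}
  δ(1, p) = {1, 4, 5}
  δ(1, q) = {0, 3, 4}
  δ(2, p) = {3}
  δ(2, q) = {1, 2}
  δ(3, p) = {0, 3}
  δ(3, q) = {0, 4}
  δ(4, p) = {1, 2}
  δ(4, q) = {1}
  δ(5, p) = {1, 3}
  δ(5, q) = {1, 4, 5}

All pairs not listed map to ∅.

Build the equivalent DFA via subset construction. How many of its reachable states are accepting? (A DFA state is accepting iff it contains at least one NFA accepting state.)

9

Start state of the DFA: {0}.
{0} --p--> {3, 4}  [new]
{0} --q--> ∅  [new]
{3, 4} --p--> {0, 1, 2, 3}  [new]
{3, 4} --q--> {0, 1, 4}  [new]
∅ --p--> ∅  [seen]
∅ --q--> ∅  [seen]
{0, 1, 2, 3} --p--> {0, 1, 3, 4, 5}  [new]
{0, 1, 2, 3} --q--> {0, 1, 2, 3, 4}  [new]
{0, 1, 4} --p--> {1, 2, 3, 4, 5}  [new]
{0, 1, 4} --q--> {0, 1, 3, 4}  [new]
{0, 1, 3, 4, 5} --p--> {0, 1, 2, 3, 4, 5}  [new]
{0, 1, 3, 4, 5} --q--> {0, 1, 3, 4, 5}  [seen]
{0, 1, 2, 3, 4} --p--> {0, 1, 2, 3, 4, 5}  [seen]
{0, 1, 2, 3, 4} --q--> {0, 1, 2, 3, 4}  [seen]
{1, 2, 3, 4, 5} --p--> {0, 1, 2, 3, 4, 5}  [seen]
{1, 2, 3, 4, 5} --q--> {0, 1, 2, 3, 4, 5}  [seen]
{0, 1, 3, 4} --p--> {0, 1, 2, 3, 4, 5}  [seen]
{0, 1, 3, 4} --q--> {0, 1, 3, 4}  [seen]
{0, 1, 2, 3, 4, 5} --p--> {0, 1, 2, 3, 4, 5}  [seen]
{0, 1, 2, 3, 4, 5} --q--> {0, 1, 2, 3, 4, 5}  [seen]
Reachable DFA states: {0}, {3, 4}, ∅, {0, 1, 2, 3}, {0, 1, 4}, {0, 1, 3, 4, 5}, {0, 1, 2, 3, 4}, {1, 2, 3, 4, 5}, {0, 1, 3, 4}, {0, 1, 2, 3, 4, 5}.
Accepting DFA states (contain an NFA accepting state): {0}, {3, 4}, {0, 1, 2, 3}, {0, 1, 4}, {0, 1, 3, 4, 5}, {0, 1, 2, 3, 4}, {1, 2, 3, 4, 5}, {0, 1, 3, 4}, {0, 1, 2, 3, 4, 5}.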